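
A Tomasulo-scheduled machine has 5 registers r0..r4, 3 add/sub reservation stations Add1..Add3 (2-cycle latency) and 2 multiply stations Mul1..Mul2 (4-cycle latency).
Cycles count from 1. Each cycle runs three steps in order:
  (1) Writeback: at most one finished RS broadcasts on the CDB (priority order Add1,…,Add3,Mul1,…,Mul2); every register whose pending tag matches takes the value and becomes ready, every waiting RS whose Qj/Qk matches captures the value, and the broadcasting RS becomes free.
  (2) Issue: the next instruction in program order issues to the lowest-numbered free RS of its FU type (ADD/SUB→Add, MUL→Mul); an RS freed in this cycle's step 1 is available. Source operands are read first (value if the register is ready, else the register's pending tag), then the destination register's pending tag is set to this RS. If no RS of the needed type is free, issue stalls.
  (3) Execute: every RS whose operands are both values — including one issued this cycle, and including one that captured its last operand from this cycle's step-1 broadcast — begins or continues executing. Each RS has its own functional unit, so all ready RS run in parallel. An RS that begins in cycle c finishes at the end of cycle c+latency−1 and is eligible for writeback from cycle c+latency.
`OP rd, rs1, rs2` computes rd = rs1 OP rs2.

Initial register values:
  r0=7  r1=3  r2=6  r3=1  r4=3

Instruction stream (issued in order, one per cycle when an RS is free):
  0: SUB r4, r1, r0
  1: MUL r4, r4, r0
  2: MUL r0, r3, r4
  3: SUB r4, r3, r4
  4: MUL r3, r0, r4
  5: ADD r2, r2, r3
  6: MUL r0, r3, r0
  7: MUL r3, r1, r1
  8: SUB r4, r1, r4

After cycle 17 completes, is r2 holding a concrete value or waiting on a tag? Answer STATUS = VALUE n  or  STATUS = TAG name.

cycle 1: issue SUB r4<-Add1 // r0:7,r1:3,r2:6,r3:1,r4:Add1
cycle 2: issue MUL r4<-Mul1 // r0:7,r1:3,r2:6,r3:1,r4:Mul1
cycle 3: CDB Add1=-4; issue MUL r0<-Mul2 // r0:Mul2,r1:3,r2:6,r3:1,r4:Mul1
cycle 4: issue SUB r4<-Add1 // r0:Mul2,r1:3,r2:6,r3:1,r4:Add1
cycle 5: stall // r0:Mul2,r1:3,r2:6,r3:1,r4:Add1
cycle 6: stall // r0:Mul2,r1:3,r2:6,r3:1,r4:Add1
cycle 7: CDB Mul1=-28; issue MUL r3<-Mul1 // r0:Mul2,r1:3,r2:6,r3:Mul1,r4:Add1
cycle 8: issue ADD r2<-Add2 // r0:Mul2,r1:3,r2:Add2,r3:Mul1,r4:Add1
cycle 9: CDB Add1=29; stall // r0:Mul2,r1:3,r2:Add2,r3:Mul1,r4:29
cycle 10: stall // r0:Mul2,r1:3,r2:Add2,r3:Mul1,r4:29
cycle 11: CDB Mul2=-28; issue MUL r0<-Mul2 // r0:Mul2,r1:3,r2:Add2,r3:Mul1,r4:29
cycle 12: stall // r0:Mul2,r1:3,r2:Add2,r3:Mul1,r4:29
cycle 13: stall // r0:Mul2,r1:3,r2:Add2,r3:Mul1,r4:29
cycle 14: stall // r0:Mul2,r1:3,r2:Add2,r3:Mul1,r4:29
cycle 15: CDB Mul1=-812; issue MUL r3<-Mul1 // r0:Mul2,r1:3,r2:Add2,r3:Mul1,r4:29
cycle 16: issue SUB r4<-Add1 // r0:Mul2,r1:3,r2:Add2,r3:Mul1,r4:Add1
cycle 17: CDB Add2=-806 // r0:Mul2,r1:3,r2:-806,r3:Mul1,r4:Add1

STATUS = VALUE -806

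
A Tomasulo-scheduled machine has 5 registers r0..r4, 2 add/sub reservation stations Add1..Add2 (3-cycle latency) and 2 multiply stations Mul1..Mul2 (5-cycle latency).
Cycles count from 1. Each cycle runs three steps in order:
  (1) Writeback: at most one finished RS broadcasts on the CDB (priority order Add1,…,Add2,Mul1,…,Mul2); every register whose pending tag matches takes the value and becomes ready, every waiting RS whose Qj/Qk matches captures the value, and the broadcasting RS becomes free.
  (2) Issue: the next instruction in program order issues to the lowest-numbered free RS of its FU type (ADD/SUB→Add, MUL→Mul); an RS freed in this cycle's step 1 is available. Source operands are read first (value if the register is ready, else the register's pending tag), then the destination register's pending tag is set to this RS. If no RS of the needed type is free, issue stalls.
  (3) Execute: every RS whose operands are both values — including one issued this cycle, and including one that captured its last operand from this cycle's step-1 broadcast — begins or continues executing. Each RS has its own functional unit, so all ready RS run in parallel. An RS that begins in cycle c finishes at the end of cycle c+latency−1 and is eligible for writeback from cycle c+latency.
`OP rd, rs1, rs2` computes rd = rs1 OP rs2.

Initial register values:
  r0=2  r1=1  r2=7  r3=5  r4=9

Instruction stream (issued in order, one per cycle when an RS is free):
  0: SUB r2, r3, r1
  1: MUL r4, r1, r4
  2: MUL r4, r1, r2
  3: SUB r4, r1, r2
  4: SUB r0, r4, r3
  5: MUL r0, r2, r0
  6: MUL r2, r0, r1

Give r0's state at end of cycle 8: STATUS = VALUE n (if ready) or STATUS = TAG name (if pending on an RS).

cycle 1: issue SUB r2<-Add1 // r0:2,r1:1,r2:Add1,r3:5,r4:9
cycle 2: issue MUL r4<-Mul1 // r0:2,r1:1,r2:Add1,r3:5,r4:Mul1
cycle 3: issue MUL r4<-Mul2 // r0:2,r1:1,r2:Add1,r3:5,r4:Mul2
cycle 4: CDB Add1=4; issue SUB r4<-Add1 // r0:2,r1:1,r2:4,r3:5,r4:Add1
cycle 5: issue SUB r0<-Add2 // r0:Add2,r1:1,r2:4,r3:5,r4:Add1
cycle 6: stall // r0:Add2,r1:1,r2:4,r3:5,r4:Add1
cycle 7: CDB Add1=-3; stall // r0:Add2,r1:1,r2:4,r3:5,r4:-3
cycle 8: CDB Mul1=9; issue MUL r0<-Mul1 // r0:Mul1,r1:1,r2:4,r3:5,r4:-3

STATUS = TAG Mul1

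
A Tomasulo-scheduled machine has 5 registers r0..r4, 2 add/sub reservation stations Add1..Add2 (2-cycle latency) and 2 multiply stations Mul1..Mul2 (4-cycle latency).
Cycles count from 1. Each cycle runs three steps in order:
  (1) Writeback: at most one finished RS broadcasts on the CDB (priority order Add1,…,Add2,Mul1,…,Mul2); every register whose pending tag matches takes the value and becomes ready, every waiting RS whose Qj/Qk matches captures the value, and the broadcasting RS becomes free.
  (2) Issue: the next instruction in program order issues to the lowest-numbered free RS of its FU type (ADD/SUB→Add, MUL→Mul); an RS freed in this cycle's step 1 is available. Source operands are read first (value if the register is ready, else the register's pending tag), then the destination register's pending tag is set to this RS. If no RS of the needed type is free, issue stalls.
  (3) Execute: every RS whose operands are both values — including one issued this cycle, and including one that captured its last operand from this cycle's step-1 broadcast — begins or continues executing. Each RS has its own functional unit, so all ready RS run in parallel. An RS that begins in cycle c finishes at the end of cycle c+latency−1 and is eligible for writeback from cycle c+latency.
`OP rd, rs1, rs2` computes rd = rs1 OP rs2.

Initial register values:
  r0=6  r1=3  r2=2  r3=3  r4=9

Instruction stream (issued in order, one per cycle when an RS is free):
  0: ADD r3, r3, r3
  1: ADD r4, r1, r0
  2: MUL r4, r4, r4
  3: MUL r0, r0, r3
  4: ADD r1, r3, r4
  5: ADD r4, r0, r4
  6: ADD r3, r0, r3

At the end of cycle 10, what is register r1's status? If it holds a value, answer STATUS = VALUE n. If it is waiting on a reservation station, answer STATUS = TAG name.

STATUS = VALUE 87

  c1: issue ADD r3<-Add1  regs: r0:6,r1:3,r2:2,r3:Add1,r4:9
  c2: issue ADD r4<-Add2  regs: r0:6,r1:3,r2:2,r3:Add1,r4:Add2
  c3: CDB Add1=6; issue MUL r4<-Mul1  regs: r0:6,r1:3,r2:2,r3:6,r4:Mul1
  c4: CDB Add2=9; issue MUL r0<-Mul2  regs: r0:Mul2,r1:3,r2:2,r3:6,r4:Mul1
  c5: issue ADD r1<-Add1  regs: r0:Mul2,r1:Add1,r2:2,r3:6,r4:Mul1
  c6: issue ADD r4<-Add2  regs: r0:Mul2,r1:Add1,r2:2,r3:6,r4:Add2
  c7: stall  regs: r0:Mul2,r1:Add1,r2:2,r3:6,r4:Add2
  c8: CDB Mul1=81; stall  regs: r0:Mul2,r1:Add1,r2:2,r3:6,r4:Add2
  c9: CDB Mul2=36; stall  regs: r0:36,r1:Add1,r2:2,r3:6,r4:Add2
  c10: CDB Add1=87; issue ADD r3<-Add1  regs: r0:36,r1:87,r2:2,r3:Add1,r4:Add2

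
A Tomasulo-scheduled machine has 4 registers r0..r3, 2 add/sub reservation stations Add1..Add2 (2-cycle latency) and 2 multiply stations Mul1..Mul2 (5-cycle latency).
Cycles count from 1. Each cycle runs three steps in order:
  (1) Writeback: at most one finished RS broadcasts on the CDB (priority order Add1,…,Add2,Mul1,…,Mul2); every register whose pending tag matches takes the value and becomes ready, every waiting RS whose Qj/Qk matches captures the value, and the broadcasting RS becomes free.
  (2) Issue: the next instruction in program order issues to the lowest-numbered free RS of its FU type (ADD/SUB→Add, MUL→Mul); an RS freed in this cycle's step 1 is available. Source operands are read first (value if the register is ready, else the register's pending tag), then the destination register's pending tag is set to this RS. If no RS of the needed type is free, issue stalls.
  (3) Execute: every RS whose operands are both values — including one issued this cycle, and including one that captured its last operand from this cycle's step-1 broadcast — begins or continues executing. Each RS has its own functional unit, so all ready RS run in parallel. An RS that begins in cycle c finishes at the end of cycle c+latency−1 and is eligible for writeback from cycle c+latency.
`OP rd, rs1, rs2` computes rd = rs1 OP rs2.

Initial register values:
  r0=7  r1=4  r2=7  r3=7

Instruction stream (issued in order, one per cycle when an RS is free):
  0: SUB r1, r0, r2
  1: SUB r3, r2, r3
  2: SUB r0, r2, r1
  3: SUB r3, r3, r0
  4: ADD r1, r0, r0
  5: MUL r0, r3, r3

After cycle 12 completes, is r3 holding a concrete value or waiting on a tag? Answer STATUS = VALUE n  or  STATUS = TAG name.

  c1: issue SUB r1<-Add1  regs: r0:7,r1:Add1,r2:7,r3:7
  c2: issue SUB r3<-Add2  regs: r0:7,r1:Add1,r2:7,r3:Add2
  c3: CDB Add1=0; issue SUB r0<-Add1  regs: r0:Add1,r1:0,r2:7,r3:Add2
  c4: CDB Add2=0; issue SUB r3<-Add2  regs: r0:Add1,r1:0,r2:7,r3:Add2
  c5: CDB Add1=7; issue ADD r1<-Add1  regs: r0:7,r1:Add1,r2:7,r3:Add2
  c6: issue MUL r0<-Mul1  regs: r0:Mul1,r1:Add1,r2:7,r3:Add2
  c7: CDB Add1=14  regs: r0:Mul1,r1:14,r2:7,r3:Add2
  c8: CDB Add2=-7  regs: r0:Mul1,r1:14,r2:7,r3:-7
  c9: -  regs: r0:Mul1,r1:14,r2:7,r3:-7
  c10: -  regs: r0:Mul1,r1:14,r2:7,r3:-7
  c11: -  regs: r0:Mul1,r1:14,r2:7,r3:-7
  c12: -  regs: r0:Mul1,r1:14,r2:7,r3:-7

STATUS = VALUE -7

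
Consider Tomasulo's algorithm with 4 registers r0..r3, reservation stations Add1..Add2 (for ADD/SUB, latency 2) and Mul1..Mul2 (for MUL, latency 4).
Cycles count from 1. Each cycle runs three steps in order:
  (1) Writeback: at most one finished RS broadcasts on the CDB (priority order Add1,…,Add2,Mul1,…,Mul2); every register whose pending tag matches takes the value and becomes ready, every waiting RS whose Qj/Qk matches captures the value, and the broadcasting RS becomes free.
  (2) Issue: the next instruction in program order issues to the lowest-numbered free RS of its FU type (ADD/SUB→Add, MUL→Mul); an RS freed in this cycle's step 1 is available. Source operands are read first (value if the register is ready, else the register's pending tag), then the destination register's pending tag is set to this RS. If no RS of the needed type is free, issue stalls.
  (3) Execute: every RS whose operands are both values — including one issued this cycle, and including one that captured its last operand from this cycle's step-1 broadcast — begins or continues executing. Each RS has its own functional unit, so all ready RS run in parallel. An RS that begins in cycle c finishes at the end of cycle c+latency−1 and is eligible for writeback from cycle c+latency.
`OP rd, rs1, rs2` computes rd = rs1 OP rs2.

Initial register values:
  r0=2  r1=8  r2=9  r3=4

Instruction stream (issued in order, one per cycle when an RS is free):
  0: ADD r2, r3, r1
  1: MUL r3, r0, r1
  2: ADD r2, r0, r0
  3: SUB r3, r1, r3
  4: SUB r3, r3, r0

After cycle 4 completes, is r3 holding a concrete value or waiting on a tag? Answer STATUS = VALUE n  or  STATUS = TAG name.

c1: issue ADD r2<-Add1 | r0:2,r1:8,r2:Add1,r3:4
c2: issue MUL r3<-Mul1 | r0:2,r1:8,r2:Add1,r3:Mul1
c3: CDB Add1=12; issue ADD r2<-Add1 | r0:2,r1:8,r2:Add1,r3:Mul1
c4: issue SUB r3<-Add2 | r0:2,r1:8,r2:Add1,r3:Add2

STATUS = TAG Add2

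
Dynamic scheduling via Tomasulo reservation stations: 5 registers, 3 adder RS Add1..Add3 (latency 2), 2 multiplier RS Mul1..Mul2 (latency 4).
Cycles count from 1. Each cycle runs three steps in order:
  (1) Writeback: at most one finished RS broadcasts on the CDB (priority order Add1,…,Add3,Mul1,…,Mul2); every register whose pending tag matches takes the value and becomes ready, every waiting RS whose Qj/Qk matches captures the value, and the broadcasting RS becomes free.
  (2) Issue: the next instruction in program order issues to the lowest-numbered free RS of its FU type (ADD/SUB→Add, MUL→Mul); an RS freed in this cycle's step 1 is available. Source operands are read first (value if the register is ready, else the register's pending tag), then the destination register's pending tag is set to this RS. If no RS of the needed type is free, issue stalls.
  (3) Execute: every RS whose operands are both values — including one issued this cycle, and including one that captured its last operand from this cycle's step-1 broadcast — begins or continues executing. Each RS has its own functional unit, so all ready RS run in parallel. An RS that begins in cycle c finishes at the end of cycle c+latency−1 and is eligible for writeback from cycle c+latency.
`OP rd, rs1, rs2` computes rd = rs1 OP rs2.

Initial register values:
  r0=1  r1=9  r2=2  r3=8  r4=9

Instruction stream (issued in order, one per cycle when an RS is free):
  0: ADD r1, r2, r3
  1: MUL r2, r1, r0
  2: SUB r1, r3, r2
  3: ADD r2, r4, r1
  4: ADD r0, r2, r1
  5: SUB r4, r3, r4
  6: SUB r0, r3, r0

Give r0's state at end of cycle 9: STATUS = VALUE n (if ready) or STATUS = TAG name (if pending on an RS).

c1: issue ADD r1<-Add1 | r0:1,r1:Add1,r2:2,r3:8,r4:9
c2: issue MUL r2<-Mul1 | r0:1,r1:Add1,r2:Mul1,r3:8,r4:9
c3: CDB Add1=10; issue SUB r1<-Add1 | r0:1,r1:Add1,r2:Mul1,r3:8,r4:9
c4: issue ADD r2<-Add2 | r0:1,r1:Add1,r2:Add2,r3:8,r4:9
c5: issue ADD r0<-Add3 | r0:Add3,r1:Add1,r2:Add2,r3:8,r4:9
c6: stall | r0:Add3,r1:Add1,r2:Add2,r3:8,r4:9
c7: CDB Mul1=10; stall | r0:Add3,r1:Add1,r2:Add2,r3:8,r4:9
c8: stall | r0:Add3,r1:Add1,r2:Add2,r3:8,r4:9
c9: CDB Add1=-2; issue SUB r4<-Add1 | r0:Add3,r1:-2,r2:Add2,r3:8,r4:Add1

STATUS = TAG Add3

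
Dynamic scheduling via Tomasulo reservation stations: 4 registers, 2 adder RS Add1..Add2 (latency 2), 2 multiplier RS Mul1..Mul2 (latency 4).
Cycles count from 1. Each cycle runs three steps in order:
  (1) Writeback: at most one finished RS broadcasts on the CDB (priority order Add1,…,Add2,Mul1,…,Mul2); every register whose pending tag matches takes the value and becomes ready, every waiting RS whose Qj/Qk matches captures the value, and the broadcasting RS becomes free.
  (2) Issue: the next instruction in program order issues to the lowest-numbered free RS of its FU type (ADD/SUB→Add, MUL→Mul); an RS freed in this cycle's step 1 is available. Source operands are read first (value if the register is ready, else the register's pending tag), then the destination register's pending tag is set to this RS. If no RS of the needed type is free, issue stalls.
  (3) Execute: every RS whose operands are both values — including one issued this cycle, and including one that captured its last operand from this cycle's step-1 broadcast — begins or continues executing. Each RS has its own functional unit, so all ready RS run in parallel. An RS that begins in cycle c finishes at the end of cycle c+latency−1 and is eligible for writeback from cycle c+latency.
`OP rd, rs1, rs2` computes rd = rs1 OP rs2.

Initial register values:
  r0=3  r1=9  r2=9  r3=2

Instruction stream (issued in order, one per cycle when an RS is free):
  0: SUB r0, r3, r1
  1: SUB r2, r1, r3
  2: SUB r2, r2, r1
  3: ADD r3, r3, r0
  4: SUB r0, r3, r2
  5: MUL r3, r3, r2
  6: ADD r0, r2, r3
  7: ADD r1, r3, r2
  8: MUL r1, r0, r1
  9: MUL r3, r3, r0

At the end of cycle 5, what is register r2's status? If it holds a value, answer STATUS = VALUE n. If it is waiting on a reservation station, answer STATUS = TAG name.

c1: issue SUB r0<-Add1 | r0:Add1,r1:9,r2:9,r3:2
c2: issue SUB r2<-Add2 | r0:Add1,r1:9,r2:Add2,r3:2
c3: CDB Add1=-7; issue SUB r2<-Add1 | r0:-7,r1:9,r2:Add1,r3:2
c4: CDB Add2=7; issue ADD r3<-Add2 | r0:-7,r1:9,r2:Add1,r3:Add2
c5: stall | r0:-7,r1:9,r2:Add1,r3:Add2

STATUS = TAG Add1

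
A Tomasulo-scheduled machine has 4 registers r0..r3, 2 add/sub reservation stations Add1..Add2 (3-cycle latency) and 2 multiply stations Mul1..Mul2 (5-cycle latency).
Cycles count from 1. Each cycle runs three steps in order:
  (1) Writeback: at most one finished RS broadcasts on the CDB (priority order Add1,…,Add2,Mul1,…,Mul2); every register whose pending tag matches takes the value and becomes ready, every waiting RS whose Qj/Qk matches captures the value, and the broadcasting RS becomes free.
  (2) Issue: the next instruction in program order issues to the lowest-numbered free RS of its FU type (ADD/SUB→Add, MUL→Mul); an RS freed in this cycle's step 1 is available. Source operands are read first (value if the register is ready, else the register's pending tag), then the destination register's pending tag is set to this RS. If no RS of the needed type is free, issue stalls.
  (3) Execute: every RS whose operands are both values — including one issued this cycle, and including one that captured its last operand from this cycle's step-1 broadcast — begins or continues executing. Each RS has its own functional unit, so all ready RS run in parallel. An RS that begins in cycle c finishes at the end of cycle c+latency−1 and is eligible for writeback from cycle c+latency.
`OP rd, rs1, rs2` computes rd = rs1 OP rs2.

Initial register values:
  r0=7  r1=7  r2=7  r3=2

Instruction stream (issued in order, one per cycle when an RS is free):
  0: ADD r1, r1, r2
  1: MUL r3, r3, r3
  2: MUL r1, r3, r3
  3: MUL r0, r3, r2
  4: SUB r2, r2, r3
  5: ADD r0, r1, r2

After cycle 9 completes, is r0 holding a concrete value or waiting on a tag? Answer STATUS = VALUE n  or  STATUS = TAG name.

c1: issue ADD r1<-Add1 | r0:7,r1:Add1,r2:7,r3:2
c2: issue MUL r3<-Mul1 | r0:7,r1:Add1,r2:7,r3:Mul1
c3: issue MUL r1<-Mul2 | r0:7,r1:Mul2,r2:7,r3:Mul1
c4: CDB Add1=14; stall | r0:7,r1:Mul2,r2:7,r3:Mul1
c5: stall | r0:7,r1:Mul2,r2:7,r3:Mul1
c6: stall | r0:7,r1:Mul2,r2:7,r3:Mul1
c7: CDB Mul1=4; issue MUL r0<-Mul1 | r0:Mul1,r1:Mul2,r2:7,r3:4
c8: issue SUB r2<-Add1 | r0:Mul1,r1:Mul2,r2:Add1,r3:4
c9: issue ADD r0<-Add2 | r0:Add2,r1:Mul2,r2:Add1,r3:4

STATUS = TAG Add2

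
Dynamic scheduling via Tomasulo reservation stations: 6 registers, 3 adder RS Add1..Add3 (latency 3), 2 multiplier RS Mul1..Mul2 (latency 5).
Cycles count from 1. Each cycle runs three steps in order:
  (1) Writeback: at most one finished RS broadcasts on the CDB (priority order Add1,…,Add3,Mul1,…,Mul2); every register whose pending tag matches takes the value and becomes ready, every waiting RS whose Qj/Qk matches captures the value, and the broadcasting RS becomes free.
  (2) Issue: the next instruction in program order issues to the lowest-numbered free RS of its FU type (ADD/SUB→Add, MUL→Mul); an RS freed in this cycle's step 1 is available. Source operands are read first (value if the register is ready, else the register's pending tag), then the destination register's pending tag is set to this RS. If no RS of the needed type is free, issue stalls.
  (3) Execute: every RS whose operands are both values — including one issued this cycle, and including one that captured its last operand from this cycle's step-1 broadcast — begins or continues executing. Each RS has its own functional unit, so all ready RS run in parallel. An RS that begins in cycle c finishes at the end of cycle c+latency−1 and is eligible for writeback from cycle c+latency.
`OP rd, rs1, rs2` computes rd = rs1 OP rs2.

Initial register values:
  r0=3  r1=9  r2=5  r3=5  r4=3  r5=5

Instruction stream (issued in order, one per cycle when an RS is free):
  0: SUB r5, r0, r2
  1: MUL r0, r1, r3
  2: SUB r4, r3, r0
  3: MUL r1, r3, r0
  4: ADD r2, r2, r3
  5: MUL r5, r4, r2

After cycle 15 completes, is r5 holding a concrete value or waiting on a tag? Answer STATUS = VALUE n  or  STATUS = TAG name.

c1: issue SUB r5<-Add1 | r0:3,r1:9,r2:5,r3:5,r4:3,r5:Add1
c2: issue MUL r0<-Mul1 | r0:Mul1,r1:9,r2:5,r3:5,r4:3,r5:Add1
c3: issue SUB r4<-Add2 | r0:Mul1,r1:9,r2:5,r3:5,r4:Add2,r5:Add1
c4: CDB Add1=-2; issue MUL r1<-Mul2 | r0:Mul1,r1:Mul2,r2:5,r3:5,r4:Add2,r5:-2
c5: issue ADD r2<-Add1 | r0:Mul1,r1:Mul2,r2:Add1,r3:5,r4:Add2,r5:-2
c6: stall | r0:Mul1,r1:Mul2,r2:Add1,r3:5,r4:Add2,r5:-2
c7: CDB Mul1=45; issue MUL r5<-Mul1 | r0:45,r1:Mul2,r2:Add1,r3:5,r4:Add2,r5:Mul1
c8: CDB Add1=10 | r0:45,r1:Mul2,r2:10,r3:5,r4:Add2,r5:Mul1
c9: - | r0:45,r1:Mul2,r2:10,r3:5,r4:Add2,r5:Mul1
c10: CDB Add2=-40 | r0:45,r1:Mul2,r2:10,r3:5,r4:-40,r5:Mul1
c11: - | r0:45,r1:Mul2,r2:10,r3:5,r4:-40,r5:Mul1
c12: CDB Mul2=225 | r0:45,r1:225,r2:10,r3:5,r4:-40,r5:Mul1
c13: - | r0:45,r1:225,r2:10,r3:5,r4:-40,r5:Mul1
c14: - | r0:45,r1:225,r2:10,r3:5,r4:-40,r5:Mul1
c15: CDB Mul1=-400 | r0:45,r1:225,r2:10,r3:5,r4:-40,r5:-400

STATUS = VALUE -400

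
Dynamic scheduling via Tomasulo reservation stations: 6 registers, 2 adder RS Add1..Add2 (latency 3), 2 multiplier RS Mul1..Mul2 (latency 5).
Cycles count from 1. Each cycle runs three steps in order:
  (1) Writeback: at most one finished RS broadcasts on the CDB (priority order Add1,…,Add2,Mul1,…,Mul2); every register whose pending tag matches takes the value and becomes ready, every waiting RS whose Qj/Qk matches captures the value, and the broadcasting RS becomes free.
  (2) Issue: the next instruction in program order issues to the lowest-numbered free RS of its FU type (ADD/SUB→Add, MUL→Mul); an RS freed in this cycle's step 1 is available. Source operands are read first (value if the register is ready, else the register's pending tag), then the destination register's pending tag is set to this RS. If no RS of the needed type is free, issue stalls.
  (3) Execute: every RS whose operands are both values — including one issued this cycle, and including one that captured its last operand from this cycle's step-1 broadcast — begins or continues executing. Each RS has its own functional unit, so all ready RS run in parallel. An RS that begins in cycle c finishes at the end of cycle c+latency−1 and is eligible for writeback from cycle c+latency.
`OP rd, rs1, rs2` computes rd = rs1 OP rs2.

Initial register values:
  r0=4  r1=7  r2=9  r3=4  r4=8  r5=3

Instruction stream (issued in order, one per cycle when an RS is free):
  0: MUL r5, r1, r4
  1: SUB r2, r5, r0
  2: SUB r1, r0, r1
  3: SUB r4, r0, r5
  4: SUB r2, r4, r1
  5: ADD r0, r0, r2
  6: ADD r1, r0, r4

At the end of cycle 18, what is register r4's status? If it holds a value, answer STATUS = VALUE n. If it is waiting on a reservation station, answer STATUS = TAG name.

STATUS = VALUE -52

cycle 1: issue MUL r5<-Mul1 // r0:4,r1:7,r2:9,r3:4,r4:8,r5:Mul1
cycle 2: issue SUB r2<-Add1 // r0:4,r1:7,r2:Add1,r3:4,r4:8,r5:Mul1
cycle 3: issue SUB r1<-Add2 // r0:4,r1:Add2,r2:Add1,r3:4,r4:8,r5:Mul1
cycle 4: stall // r0:4,r1:Add2,r2:Add1,r3:4,r4:8,r5:Mul1
cycle 5: stall // r0:4,r1:Add2,r2:Add1,r3:4,r4:8,r5:Mul1
cycle 6: CDB Add2=-3; issue SUB r4<-Add2 // r0:4,r1:-3,r2:Add1,r3:4,r4:Add2,r5:Mul1
cycle 7: CDB Mul1=56; stall // r0:4,r1:-3,r2:Add1,r3:4,r4:Add2,r5:56
cycle 8: stall // r0:4,r1:-3,r2:Add1,r3:4,r4:Add2,r5:56
cycle 9: stall // r0:4,r1:-3,r2:Add1,r3:4,r4:Add2,r5:56
cycle 10: CDB Add1=52; issue SUB r2<-Add1 // r0:4,r1:-3,r2:Add1,r3:4,r4:Add2,r5:56
cycle 11: CDB Add2=-52; issue ADD r0<-Add2 // r0:Add2,r1:-3,r2:Add1,r3:4,r4:-52,r5:56
cycle 12: stall // r0:Add2,r1:-3,r2:Add1,r3:4,r4:-52,r5:56
cycle 13: stall // r0:Add2,r1:-3,r2:Add1,r3:4,r4:-52,r5:56
cycle 14: CDB Add1=-49; issue ADD r1<-Add1 // r0:Add2,r1:Add1,r2:-49,r3:4,r4:-52,r5:56
cycle 15: - // r0:Add2,r1:Add1,r2:-49,r3:4,r4:-52,r5:56
cycle 16: - // r0:Add2,r1:Add1,r2:-49,r3:4,r4:-52,r5:56
cycle 17: CDB Add2=-45 // r0:-45,r1:Add1,r2:-49,r3:4,r4:-52,r5:56
cycle 18: - // r0:-45,r1:Add1,r2:-49,r3:4,r4:-52,r5:56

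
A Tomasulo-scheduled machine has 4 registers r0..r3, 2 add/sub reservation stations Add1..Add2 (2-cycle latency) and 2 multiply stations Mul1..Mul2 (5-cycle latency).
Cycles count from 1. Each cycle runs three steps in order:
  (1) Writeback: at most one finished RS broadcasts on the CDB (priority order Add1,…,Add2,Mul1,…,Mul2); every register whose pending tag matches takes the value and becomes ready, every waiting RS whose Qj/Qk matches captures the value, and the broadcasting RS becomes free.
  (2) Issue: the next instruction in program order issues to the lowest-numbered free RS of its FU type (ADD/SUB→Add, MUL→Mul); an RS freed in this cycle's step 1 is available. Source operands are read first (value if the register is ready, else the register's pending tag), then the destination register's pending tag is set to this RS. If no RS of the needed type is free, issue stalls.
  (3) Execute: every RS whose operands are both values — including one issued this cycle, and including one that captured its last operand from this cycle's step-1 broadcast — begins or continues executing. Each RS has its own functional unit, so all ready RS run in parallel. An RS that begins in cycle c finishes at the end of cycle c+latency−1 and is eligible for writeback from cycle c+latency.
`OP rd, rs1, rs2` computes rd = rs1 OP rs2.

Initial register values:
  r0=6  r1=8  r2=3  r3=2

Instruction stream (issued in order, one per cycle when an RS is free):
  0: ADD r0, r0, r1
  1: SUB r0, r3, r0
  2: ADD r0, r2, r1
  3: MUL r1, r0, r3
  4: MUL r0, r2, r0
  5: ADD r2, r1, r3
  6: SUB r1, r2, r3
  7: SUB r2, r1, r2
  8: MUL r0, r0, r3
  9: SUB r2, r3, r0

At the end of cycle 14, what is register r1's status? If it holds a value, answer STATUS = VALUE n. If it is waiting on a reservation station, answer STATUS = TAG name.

c1: issue ADD r0<-Add1 | r0:Add1,r1:8,r2:3,r3:2
c2: issue SUB r0<-Add2 | r0:Add2,r1:8,r2:3,r3:2
c3: CDB Add1=14; issue ADD r0<-Add1 | r0:Add1,r1:8,r2:3,r3:2
c4: issue MUL r1<-Mul1 | r0:Add1,r1:Mul1,r2:3,r3:2
c5: CDB Add1=11; issue MUL r0<-Mul2 | r0:Mul2,r1:Mul1,r2:3,r3:2
c6: CDB Add2=-12; issue ADD r2<-Add1 | r0:Mul2,r1:Mul1,r2:Add1,r3:2
c7: issue SUB r1<-Add2 | r0:Mul2,r1:Add2,r2:Add1,r3:2
c8: stall | r0:Mul2,r1:Add2,r2:Add1,r3:2
c9: stall | r0:Mul2,r1:Add2,r2:Add1,r3:2
c10: CDB Mul1=22; stall | r0:Mul2,r1:Add2,r2:Add1,r3:2
c11: CDB Mul2=33; stall | r0:33,r1:Add2,r2:Add1,r3:2
c12: CDB Add1=24; issue SUB r2<-Add1 | r0:33,r1:Add2,r2:Add1,r3:2
c13: issue MUL r0<-Mul1 | r0:Mul1,r1:Add2,r2:Add1,r3:2
c14: CDB Add2=22; issue SUB r2<-Add2 | r0:Mul1,r1:22,r2:Add2,r3:2

STATUS = VALUE 22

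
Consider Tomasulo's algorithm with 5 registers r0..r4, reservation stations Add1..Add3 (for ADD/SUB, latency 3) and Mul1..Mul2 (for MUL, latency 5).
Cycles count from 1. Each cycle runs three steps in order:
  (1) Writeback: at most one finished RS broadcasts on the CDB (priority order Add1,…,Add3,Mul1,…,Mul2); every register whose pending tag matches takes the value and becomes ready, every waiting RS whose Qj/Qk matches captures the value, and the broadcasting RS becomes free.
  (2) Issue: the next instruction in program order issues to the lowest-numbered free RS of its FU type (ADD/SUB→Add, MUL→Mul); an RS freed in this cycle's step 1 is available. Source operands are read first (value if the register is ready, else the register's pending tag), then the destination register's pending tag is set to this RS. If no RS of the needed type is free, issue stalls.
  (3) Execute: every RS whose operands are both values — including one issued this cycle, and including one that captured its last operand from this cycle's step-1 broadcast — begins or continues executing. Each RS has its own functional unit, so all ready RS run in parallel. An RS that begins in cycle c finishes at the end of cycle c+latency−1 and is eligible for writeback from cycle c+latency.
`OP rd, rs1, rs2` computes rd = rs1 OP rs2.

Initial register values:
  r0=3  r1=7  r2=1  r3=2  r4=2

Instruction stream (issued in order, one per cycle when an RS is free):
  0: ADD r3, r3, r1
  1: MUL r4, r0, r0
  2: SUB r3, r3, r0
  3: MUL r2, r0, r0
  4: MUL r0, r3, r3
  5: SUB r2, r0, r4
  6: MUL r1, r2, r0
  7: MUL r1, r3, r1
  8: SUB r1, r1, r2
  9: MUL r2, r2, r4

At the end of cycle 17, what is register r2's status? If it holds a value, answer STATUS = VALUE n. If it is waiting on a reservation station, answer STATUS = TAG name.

STATUS = VALUE 27

cycle 1: issue ADD r3<-Add1 // r0:3,r1:7,r2:1,r3:Add1,r4:2
cycle 2: issue MUL r4<-Mul1 // r0:3,r1:7,r2:1,r3:Add1,r4:Mul1
cycle 3: issue SUB r3<-Add2 // r0:3,r1:7,r2:1,r3:Add2,r4:Mul1
cycle 4: CDB Add1=9; issue MUL r2<-Mul2 // r0:3,r1:7,r2:Mul2,r3:Add2,r4:Mul1
cycle 5: stall // r0:3,r1:7,r2:Mul2,r3:Add2,r4:Mul1
cycle 6: stall // r0:3,r1:7,r2:Mul2,r3:Add2,r4:Mul1
cycle 7: CDB Add2=6; stall // r0:3,r1:7,r2:Mul2,r3:6,r4:Mul1
cycle 8: CDB Mul1=9; issue MUL r0<-Mul1 // r0:Mul1,r1:7,r2:Mul2,r3:6,r4:9
cycle 9: CDB Mul2=9; issue SUB r2<-Add1 // r0:Mul1,r1:7,r2:Add1,r3:6,r4:9
cycle 10: issue MUL r1<-Mul2 // r0:Mul1,r1:Mul2,r2:Add1,r3:6,r4:9
cycle 11: stall // r0:Mul1,r1:Mul2,r2:Add1,r3:6,r4:9
cycle 12: stall // r0:Mul1,r1:Mul2,r2:Add1,r3:6,r4:9
cycle 13: CDB Mul1=36; issue MUL r1<-Mul1 // r0:36,r1:Mul1,r2:Add1,r3:6,r4:9
cycle 14: issue SUB r1<-Add2 // r0:36,r1:Add2,r2:Add1,r3:6,r4:9
cycle 15: stall // r0:36,r1:Add2,r2:Add1,r3:6,r4:9
cycle 16: CDB Add1=27; stall // r0:36,r1:Add2,r2:27,r3:6,r4:9
cycle 17: stall // r0:36,r1:Add2,r2:27,r3:6,r4:9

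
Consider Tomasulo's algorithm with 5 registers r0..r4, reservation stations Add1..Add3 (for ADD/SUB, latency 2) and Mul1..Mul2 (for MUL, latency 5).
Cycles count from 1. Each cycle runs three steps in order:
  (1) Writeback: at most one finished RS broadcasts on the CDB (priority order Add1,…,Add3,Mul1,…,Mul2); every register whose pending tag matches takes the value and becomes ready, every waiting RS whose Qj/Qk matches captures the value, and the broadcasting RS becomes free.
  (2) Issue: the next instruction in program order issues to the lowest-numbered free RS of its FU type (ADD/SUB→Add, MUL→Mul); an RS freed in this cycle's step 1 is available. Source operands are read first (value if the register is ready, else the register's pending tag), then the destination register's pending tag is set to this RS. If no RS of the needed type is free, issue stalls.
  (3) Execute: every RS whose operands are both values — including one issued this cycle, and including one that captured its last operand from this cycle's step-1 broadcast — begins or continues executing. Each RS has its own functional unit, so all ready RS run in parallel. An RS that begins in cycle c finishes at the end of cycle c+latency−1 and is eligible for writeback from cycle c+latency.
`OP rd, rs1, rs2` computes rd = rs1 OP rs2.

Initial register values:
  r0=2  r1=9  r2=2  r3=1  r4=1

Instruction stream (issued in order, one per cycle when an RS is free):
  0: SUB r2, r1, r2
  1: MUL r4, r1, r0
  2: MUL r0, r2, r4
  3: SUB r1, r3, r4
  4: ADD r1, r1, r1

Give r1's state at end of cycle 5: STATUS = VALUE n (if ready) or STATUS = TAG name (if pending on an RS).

STATUS = TAG Add2

  c1: issue SUB r2<-Add1  regs: r0:2,r1:9,r2:Add1,r3:1,r4:1
  c2: issue MUL r4<-Mul1  regs: r0:2,r1:9,r2:Add1,r3:1,r4:Mul1
  c3: CDB Add1=7; issue MUL r0<-Mul2  regs: r0:Mul2,r1:9,r2:7,r3:1,r4:Mul1
  c4: issue SUB r1<-Add1  regs: r0:Mul2,r1:Add1,r2:7,r3:1,r4:Mul1
  c5: issue ADD r1<-Add2  regs: r0:Mul2,r1:Add2,r2:7,r3:1,r4:Mul1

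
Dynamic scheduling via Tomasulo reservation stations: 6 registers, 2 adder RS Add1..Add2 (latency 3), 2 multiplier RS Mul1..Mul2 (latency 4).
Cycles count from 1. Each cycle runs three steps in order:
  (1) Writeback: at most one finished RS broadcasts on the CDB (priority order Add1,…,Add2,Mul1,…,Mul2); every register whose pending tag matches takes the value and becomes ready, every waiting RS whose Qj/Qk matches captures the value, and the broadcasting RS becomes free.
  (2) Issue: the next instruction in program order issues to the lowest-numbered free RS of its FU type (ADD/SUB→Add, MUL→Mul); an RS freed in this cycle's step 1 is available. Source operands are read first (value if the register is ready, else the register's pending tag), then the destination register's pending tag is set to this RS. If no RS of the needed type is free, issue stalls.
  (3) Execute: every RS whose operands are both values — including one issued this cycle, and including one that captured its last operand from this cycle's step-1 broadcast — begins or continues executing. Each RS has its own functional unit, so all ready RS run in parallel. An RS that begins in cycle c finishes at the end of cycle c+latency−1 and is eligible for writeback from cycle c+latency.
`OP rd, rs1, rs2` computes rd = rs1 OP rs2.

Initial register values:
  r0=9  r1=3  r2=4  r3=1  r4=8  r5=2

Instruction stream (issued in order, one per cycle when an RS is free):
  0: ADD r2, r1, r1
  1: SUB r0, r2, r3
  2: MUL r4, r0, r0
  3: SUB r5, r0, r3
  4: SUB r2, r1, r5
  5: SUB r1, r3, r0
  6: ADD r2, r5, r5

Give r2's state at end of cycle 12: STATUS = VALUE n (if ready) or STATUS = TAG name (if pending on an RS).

  c1: issue ADD r2<-Add1  regs: r0:9,r1:3,r2:Add1,r3:1,r4:8,r5:2
  c2: issue SUB r0<-Add2  regs: r0:Add2,r1:3,r2:Add1,r3:1,r4:8,r5:2
  c3: issue MUL r4<-Mul1  regs: r0:Add2,r1:3,r2:Add1,r3:1,r4:Mul1,r5:2
  c4: CDB Add1=6; issue SUB r5<-Add1  regs: r0:Add2,r1:3,r2:6,r3:1,r4:Mul1,r5:Add1
  c5: stall  regs: r0:Add2,r1:3,r2:6,r3:1,r4:Mul1,r5:Add1
  c6: stall  regs: r0:Add2,r1:3,r2:6,r3:1,r4:Mul1,r5:Add1
  c7: CDB Add2=5; issue SUB r2<-Add2  regs: r0:5,r1:3,r2:Add2,r3:1,r4:Mul1,r5:Add1
  c8: stall  regs: r0:5,r1:3,r2:Add2,r3:1,r4:Mul1,r5:Add1
  c9: stall  regs: r0:5,r1:3,r2:Add2,r3:1,r4:Mul1,r5:Add1
  c10: CDB Add1=4; issue SUB r1<-Add1  regs: r0:5,r1:Add1,r2:Add2,r3:1,r4:Mul1,r5:4
  c11: CDB Mul1=25; stall  regs: r0:5,r1:Add1,r2:Add2,r3:1,r4:25,r5:4
  c12: stall  regs: r0:5,r1:Add1,r2:Add2,r3:1,r4:25,r5:4

STATUS = TAG Add2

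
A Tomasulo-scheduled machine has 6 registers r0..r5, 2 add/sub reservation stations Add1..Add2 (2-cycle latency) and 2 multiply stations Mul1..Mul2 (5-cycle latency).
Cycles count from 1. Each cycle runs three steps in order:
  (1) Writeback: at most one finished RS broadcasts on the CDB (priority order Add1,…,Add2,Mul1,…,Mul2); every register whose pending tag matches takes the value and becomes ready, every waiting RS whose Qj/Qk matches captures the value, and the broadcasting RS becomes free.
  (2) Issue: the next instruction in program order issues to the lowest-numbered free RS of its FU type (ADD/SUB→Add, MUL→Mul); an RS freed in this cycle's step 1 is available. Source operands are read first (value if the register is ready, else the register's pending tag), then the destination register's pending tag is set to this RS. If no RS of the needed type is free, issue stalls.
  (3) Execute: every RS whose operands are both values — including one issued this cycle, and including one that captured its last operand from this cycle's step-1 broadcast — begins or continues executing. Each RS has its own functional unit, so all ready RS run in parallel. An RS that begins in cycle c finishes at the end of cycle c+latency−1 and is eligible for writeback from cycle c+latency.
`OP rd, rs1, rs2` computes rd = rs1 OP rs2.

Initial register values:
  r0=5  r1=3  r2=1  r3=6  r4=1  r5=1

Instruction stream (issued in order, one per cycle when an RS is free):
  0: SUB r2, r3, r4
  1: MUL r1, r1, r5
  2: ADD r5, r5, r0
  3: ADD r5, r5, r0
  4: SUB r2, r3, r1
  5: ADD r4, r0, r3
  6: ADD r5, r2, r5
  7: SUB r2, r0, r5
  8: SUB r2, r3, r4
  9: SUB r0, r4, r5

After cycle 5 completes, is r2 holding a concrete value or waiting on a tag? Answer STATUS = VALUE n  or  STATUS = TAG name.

STATUS = TAG Add1

  c1: issue SUB r2<-Add1  regs: r0:5,r1:3,r2:Add1,r3:6,r4:1,r5:1
  c2: issue MUL r1<-Mul1  regs: r0:5,r1:Mul1,r2:Add1,r3:6,r4:1,r5:1
  c3: CDB Add1=5; issue ADD r5<-Add1  regs: r0:5,r1:Mul1,r2:5,r3:6,r4:1,r5:Add1
  c4: issue ADD r5<-Add2  regs: r0:5,r1:Mul1,r2:5,r3:6,r4:1,r5:Add2
  c5: CDB Add1=6; issue SUB r2<-Add1  regs: r0:5,r1:Mul1,r2:Add1,r3:6,r4:1,r5:Add2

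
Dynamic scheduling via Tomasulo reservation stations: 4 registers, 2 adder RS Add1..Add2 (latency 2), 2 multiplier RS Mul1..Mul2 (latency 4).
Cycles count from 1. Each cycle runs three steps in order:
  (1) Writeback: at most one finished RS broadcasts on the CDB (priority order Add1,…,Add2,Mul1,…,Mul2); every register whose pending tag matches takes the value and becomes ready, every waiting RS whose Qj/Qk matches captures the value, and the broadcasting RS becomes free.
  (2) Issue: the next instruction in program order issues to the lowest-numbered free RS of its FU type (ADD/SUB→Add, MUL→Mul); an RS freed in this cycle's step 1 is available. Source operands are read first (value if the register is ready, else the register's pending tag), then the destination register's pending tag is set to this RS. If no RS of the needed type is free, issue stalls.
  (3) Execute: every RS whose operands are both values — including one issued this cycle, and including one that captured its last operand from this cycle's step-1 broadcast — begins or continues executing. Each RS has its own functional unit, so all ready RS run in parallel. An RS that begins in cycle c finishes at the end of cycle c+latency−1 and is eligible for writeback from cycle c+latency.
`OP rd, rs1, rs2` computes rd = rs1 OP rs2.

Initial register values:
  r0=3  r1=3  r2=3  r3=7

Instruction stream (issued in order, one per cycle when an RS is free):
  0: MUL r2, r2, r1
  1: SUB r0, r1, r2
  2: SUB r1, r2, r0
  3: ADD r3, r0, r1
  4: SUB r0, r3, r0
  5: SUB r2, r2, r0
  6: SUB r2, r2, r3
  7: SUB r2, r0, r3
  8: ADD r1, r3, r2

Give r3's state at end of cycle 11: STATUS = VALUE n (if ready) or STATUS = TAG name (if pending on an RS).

STATUS = VALUE 9

c1: issue MUL r2<-Mul1 | r0:3,r1:3,r2:Mul1,r3:7
c2: issue SUB r0<-Add1 | r0:Add1,r1:3,r2:Mul1,r3:7
c3: issue SUB r1<-Add2 | r0:Add1,r1:Add2,r2:Mul1,r3:7
c4: stall | r0:Add1,r1:Add2,r2:Mul1,r3:7
c5: CDB Mul1=9; stall | r0:Add1,r1:Add2,r2:9,r3:7
c6: stall | r0:Add1,r1:Add2,r2:9,r3:7
c7: CDB Add1=-6; issue ADD r3<-Add1 | r0:-6,r1:Add2,r2:9,r3:Add1
c8: stall | r0:-6,r1:Add2,r2:9,r3:Add1
c9: CDB Add2=15; issue SUB r0<-Add2 | r0:Add2,r1:15,r2:9,r3:Add1
c10: stall | r0:Add2,r1:15,r2:9,r3:Add1
c11: CDB Add1=9; issue SUB r2<-Add1 | r0:Add2,r1:15,r2:Add1,r3:9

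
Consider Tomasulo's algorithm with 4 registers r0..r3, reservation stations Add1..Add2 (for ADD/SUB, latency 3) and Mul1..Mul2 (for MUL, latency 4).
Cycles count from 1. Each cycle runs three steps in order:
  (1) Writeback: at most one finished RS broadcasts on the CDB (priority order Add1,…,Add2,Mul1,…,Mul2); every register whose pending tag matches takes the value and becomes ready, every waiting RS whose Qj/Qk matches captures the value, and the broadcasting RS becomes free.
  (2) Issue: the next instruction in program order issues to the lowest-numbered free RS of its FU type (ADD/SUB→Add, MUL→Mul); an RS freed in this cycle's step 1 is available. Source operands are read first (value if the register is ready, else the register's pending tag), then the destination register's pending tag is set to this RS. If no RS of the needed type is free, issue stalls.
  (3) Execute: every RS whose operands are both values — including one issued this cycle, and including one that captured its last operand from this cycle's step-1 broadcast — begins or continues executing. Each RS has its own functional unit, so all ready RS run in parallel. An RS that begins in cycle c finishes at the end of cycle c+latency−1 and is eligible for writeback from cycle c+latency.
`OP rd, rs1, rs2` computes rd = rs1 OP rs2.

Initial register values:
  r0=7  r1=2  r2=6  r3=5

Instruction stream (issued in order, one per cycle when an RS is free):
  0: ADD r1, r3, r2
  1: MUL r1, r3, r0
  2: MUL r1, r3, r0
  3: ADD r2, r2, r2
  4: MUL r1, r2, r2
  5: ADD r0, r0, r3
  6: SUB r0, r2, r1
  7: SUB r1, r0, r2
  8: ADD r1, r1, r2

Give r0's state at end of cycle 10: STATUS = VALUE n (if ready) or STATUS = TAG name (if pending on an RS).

cycle 1: issue ADD r1<-Add1 // r0:7,r1:Add1,r2:6,r3:5
cycle 2: issue MUL r1<-Mul1 // r0:7,r1:Mul1,r2:6,r3:5
cycle 3: issue MUL r1<-Mul2 // r0:7,r1:Mul2,r2:6,r3:5
cycle 4: CDB Add1=11; issue ADD r2<-Add1 // r0:7,r1:Mul2,r2:Add1,r3:5
cycle 5: stall // r0:7,r1:Mul2,r2:Add1,r3:5
cycle 6: CDB Mul1=35; issue MUL r1<-Mul1 // r0:7,r1:Mul1,r2:Add1,r3:5
cycle 7: CDB Add1=12; issue ADD r0<-Add1 // r0:Add1,r1:Mul1,r2:12,r3:5
cycle 8: CDB Mul2=35; issue SUB r0<-Add2 // r0:Add2,r1:Mul1,r2:12,r3:5
cycle 9: stall // r0:Add2,r1:Mul1,r2:12,r3:5
cycle 10: CDB Add1=12; issue SUB r1<-Add1 // r0:Add2,r1:Add1,r2:12,r3:5

STATUS = TAG Add2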